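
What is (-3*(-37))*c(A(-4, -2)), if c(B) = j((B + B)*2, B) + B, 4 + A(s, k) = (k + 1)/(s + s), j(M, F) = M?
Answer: -17205/8 ≈ -2150.6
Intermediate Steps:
A(s, k) = -4 + (1 + k)/(2*s) (A(s, k) = -4 + (k + 1)/(s + s) = -4 + (1 + k)/((2*s)) = -4 + (1 + k)*(1/(2*s)) = -4 + (1 + k)/(2*s))
c(B) = 5*B (c(B) = (B + B)*2 + B = (2*B)*2 + B = 4*B + B = 5*B)
(-3*(-37))*c(A(-4, -2)) = (-3*(-37))*(5*((1/2)*(1 - 2 - 8*(-4))/(-4))) = 111*(5*((1/2)*(-1/4)*(1 - 2 + 32))) = 111*(5*((1/2)*(-1/4)*31)) = 111*(5*(-31/8)) = 111*(-155/8) = -17205/8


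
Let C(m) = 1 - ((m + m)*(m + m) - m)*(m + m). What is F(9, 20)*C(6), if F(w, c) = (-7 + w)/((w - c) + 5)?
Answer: 1655/3 ≈ 551.67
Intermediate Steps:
F(w, c) = (-7 + w)/(5 + w - c)
C(m) = 1 - 2*m*(-m + 4*m²) (C(m) = 1 - ((2*m)*(2*m) - m)*2*m = 1 - (4*m² - m)*2*m = 1 - (-m + 4*m²)*2*m = 1 - 2*m*(-m + 4*m²))
F(9, 20)*C(6) = ((-7 + 9)/(5 + 9 - 1*20))*(1 - 8*6³ + 2*6²) = (2/(5 + 9 - 20))*(1 - 8*216 + 2*36) = (2/(-6))*(1 - 1728 + 72) = -⅙*2*(-1655) = -⅓*(-1655) = 1655/3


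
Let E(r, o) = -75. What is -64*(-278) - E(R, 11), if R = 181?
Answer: 17867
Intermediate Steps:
-64*(-278) - E(R, 11) = -64*(-278) - 1*(-75) = 17792 + 75 = 17867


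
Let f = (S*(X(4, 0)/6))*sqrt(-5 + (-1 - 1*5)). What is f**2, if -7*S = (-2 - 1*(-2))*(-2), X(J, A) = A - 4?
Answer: 0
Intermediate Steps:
X(J, A) = -4 + A
S = 0 (S = -(-2 - 1*(-2))*(-2)/7 = -(-2 + 2)*(-2)/7 = -0*(-2) = -1/7*0 = 0)
f = 0 (f = (0*((-4 + 0)/6))*sqrt(-5 + (-1 - 1*5)) = (0*(-4*1/6))*sqrt(-5 + (-1 - 5)) = (0*(-2/3))*sqrt(-5 - 6) = 0*sqrt(-11) = 0*(I*sqrt(11)) = 0)
f**2 = 0**2 = 0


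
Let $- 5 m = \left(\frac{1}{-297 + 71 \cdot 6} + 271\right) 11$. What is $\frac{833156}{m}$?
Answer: $- \frac{26869281}{19228} \approx -1397.4$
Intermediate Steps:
$m = - \frac{76912}{129}$ ($m = - \frac{\left(\frac{1}{-297 + 71 \cdot 6} + 271\right) 11}{5} = - \frac{\left(\frac{1}{-297 + 426} + 271\right) 11}{5} = - \frac{\left(\frac{1}{129} + 271\right) 11}{5} = - \frac{\frac{34960}{129} \cdot 11}{5} = \left(- \frac{1}{5}\right) \frac{384560}{129} = - \frac{76912}{129} \approx -596.22$)
$\frac{833156}{m} = \frac{833156}{- \frac{76912}{129}} = 833156 \left(- \frac{129}{76912}\right) = - \frac{26869281}{19228}$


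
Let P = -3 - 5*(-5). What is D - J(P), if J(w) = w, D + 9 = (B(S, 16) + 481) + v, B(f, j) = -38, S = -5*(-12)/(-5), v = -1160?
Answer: -748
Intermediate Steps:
S = -12 (S = 60*(-1/5) = -12)
P = 22 (P = -3 + 25 = 22)
D = -726 (D = -9 + ((-38 + 481) - 1160) = -9 + (443 - 1160) = -9 - 717 = -726)
D - J(P) = -726 - 1*22 = -726 - 22 = -748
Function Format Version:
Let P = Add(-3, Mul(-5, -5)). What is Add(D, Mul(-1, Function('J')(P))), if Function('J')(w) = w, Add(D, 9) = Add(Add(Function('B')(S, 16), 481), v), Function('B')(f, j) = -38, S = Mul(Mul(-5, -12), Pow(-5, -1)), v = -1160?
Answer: -748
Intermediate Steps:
S = -12 (S = Mul(60, Rational(-1, 5)) = -12)
P = 22 (P = Add(-3, 25) = 22)
D = -726 (D = Add(-9, Add(Add(-38, 481), -1160)) = Add(-9, Add(443, -1160)) = Add(-9, -717) = -726)
Add(D, Mul(-1, Function('J')(P))) = Add(-726, Mul(-1, 22)) = Add(-726, -22) = -748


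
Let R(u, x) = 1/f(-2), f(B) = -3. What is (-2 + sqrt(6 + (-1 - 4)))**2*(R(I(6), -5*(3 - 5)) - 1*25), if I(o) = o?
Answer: -76/3 ≈ -25.333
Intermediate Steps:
R(u, x) = -1/3 (R(u, x) = 1/(-3) = -1/3)
(-2 + sqrt(6 + (-1 - 4)))**2*(R(I(6), -5*(3 - 5)) - 1*25) = (-2 + sqrt(6 + (-1 - 4)))**2*(-1/3 - 1*25) = (-2 + sqrt(6 - 5))**2*(-1/3 - 25) = (-2 + sqrt(1))**2*(-76/3) = (-2 + 1)**2*(-76/3) = (-1)**2*(-76/3) = 1*(-76/3) = -76/3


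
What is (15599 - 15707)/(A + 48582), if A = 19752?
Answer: -18/11389 ≈ -0.0015805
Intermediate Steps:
(15599 - 15707)/(A + 48582) = (15599 - 15707)/(19752 + 48582) = -108/68334 = -108*1/68334 = -18/11389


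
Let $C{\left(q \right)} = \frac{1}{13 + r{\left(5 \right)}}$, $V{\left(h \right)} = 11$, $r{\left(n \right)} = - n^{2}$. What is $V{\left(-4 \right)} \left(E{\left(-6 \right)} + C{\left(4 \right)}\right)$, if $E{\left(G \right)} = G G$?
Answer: $\frac{4741}{12} \approx 395.08$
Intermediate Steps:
$E{\left(G \right)} = G^{2}$
$C{\left(q \right)} = - \frac{1}{12}$ ($C{\left(q \right)} = \frac{1}{13 - 5^{2}} = \frac{1}{13 - 25} = \frac{1}{-12} = - \frac{1}{12}$)
$V{\left(-4 \right)} \left(E{\left(-6 \right)} + C{\left(4 \right)}\right) = 11 \left(\left(-6\right)^{2} - \frac{1}{12}\right) = 11 \left(36 - \frac{1}{12}\right) = 11 \cdot \frac{431}{12} = \frac{4741}{12}$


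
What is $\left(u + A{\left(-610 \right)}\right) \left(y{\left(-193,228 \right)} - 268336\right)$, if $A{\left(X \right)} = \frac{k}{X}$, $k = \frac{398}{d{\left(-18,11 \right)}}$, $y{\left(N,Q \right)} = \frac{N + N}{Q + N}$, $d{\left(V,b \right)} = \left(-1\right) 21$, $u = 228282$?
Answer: $- \frac{13732692546703714}{224175} \approx -6.1259 \cdot 10^{10}$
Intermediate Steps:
$d{\left(V,b \right)} = -21$
$y{\left(N,Q \right)} = \frac{2 N}{N + Q}$
$k = - \frac{398}{21}$ ($k = \frac{398}{-21} = 398 \left(- \frac{1}{21}\right) = - \frac{398}{21} \approx -18.952$)
$A{\left(X \right)} = - \frac{398}{21 X}$
$\left(u + A{\left(-610 \right)}\right) \left(y{\left(-193,228 \right)} - 268336\right) = \left(228282 - \frac{398}{21 \left(-610\right)}\right) \left(2 \left(-193\right) \frac{1}{-193 + 228} - 268336\right) = \left(228282 - - \frac{199}{6405}\right) \left(2 \left(-193\right) \frac{1}{35} - 268336\right) = \left(228282 + \frac{199}{6405}\right) \left(2 \left(-193\right) \frac{1}{35} - 268336\right) = \frac{1462146409 \left(- \frac{386}{35} - 268336\right)}{6405} = \frac{1462146409}{6405} \left(- \frac{9392146}{35}\right) = - \frac{13732692546703714}{224175}$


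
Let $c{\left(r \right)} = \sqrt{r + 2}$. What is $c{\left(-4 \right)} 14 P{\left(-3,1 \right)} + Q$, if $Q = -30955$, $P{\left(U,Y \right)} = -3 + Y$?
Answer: $-30955 - 28 i \sqrt{2} \approx -30955.0 - 39.598 i$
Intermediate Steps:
$c{\left(r \right)} = \sqrt{2 + r}$
$c{\left(-4 \right)} 14 P{\left(-3,1 \right)} + Q = \sqrt{2 - 4} \cdot 14 \left(-3 + 1\right) - 30955 = \sqrt{-2} \cdot 14 \left(-2\right) - 30955 = i \sqrt{2} \cdot 14 \left(-2\right) - 30955 = 14 i \sqrt{2} \left(-2\right) - 30955 = - 28 i \sqrt{2} - 30955 = -30955 - 28 i \sqrt{2}$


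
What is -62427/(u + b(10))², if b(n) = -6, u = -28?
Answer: -62427/1156 ≈ -54.003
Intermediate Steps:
-62427/(u + b(10))² = -62427/(-28 - 6)² = -62427/((-34)²) = -62427/1156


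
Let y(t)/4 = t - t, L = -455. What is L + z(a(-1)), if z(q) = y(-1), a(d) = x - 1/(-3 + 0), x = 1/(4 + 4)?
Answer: -455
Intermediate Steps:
y(t) = 0 (y(t) = 4*(t - t) = 4*0 = 0)
x = 1/8 ≈ 0.12500
a(d) = 11/24 (a(d) = 1/8 - 1/(-3 + 0) = 1/8 - 1/(-3) = 1/8 - 1*(-1/3) = 1/8 + 1/3 = 11/24)
z(q) = 0
L + z(a(-1)) = -455 + 0 = -455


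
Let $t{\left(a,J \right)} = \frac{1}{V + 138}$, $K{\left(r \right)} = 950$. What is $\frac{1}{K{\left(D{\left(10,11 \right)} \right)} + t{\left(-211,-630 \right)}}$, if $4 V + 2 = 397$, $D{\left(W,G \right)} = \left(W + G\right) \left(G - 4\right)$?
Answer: $\frac{947}{899654} \approx 0.0010526$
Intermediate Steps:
$D{\left(W,G \right)} = \left(-4 + G\right) \left(G + W\right)$ ($D{\left(W,G \right)} = \left(G + W\right) \left(-4 + G\right) = \left(-4 + G\right) \left(G + W\right)$)
$V = \frac{395}{4}$ ($V = - \frac{1}{2} + \frac{1}{4} \cdot 397 = - \frac{1}{2} + \frac{397}{4} = \frac{395}{4} \approx 98.75$)
$t{\left(a,J \right)} = \frac{4}{947}$ ($t{\left(a,J \right)} = \frac{1}{\frac{395}{4} + 138} = \frac{1}{\frac{947}{4}} = \frac{4}{947}$)
$\frac{1}{K{\left(D{\left(10,11 \right)} \right)} + t{\left(-211,-630 \right)}} = \frac{1}{950 + \frac{4}{947}} = \frac{1}{\frac{899654}{947}} = \frac{947}{899654}$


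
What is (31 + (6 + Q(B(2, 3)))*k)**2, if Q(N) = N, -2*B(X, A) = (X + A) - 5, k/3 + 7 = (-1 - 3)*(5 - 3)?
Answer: 57121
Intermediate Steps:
k = -45 (k = -21 + 3*((-1 - 3)*(5 - 3)) = -21 + 3*(-4*2) = -21 + 3*(-8) = -21 - 24 = -45)
B(X, A) = 5/2 - A/2 - X/2 (B(X, A) = -((X + A) - 5)/2 = -((A + X) - 5)/2 = -(-5 + A + X)/2 = 5/2 - A/2 - X/2)
(31 + (6 + Q(B(2, 3)))*k)**2 = (31 + (6 + (5/2 - 1/2*3 - 1/2*2))*(-45))**2 = (31 + (6 + (5/2 - 3/2 - 1))*(-45))**2 = (31 + (6 + 0)*(-45))**2 = (31 + 6*(-45))**2 = (31 - 270)**2 = (-239)**2 = 57121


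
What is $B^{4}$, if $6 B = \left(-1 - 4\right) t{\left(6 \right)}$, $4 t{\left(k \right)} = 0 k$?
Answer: $0$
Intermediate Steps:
$t{\left(k \right)} = 0$ ($t{\left(k \right)} = \frac{0 k}{4} = \frac{1}{4} \cdot 0 = 0$)
$B = 0$ ($B = \frac{\left(-1 - 4\right) 0}{6} = \frac{\left(-5\right) 0}{6} = \frac{1}{6} \cdot 0 = 0$)
$B^{4} = 0^{4} = 0$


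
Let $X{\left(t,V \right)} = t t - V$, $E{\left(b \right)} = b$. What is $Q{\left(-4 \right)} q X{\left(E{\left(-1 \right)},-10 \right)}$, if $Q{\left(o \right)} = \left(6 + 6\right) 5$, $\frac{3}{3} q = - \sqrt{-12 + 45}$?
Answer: $- 660 \sqrt{33} \approx -3791.4$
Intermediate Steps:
$q = - \sqrt{33}$ ($q = - \sqrt{-12 + 45} = - \sqrt{33} \approx -5.7446$)
$Q{\left(o \right)} = 60$ ($Q{\left(o \right)} = 12 \cdot 5 = 60$)
$X{\left(t,V \right)} = t^{2} - V$
$Q{\left(-4 \right)} q X{\left(E{\left(-1 \right)},-10 \right)} = 60 \left(- \sqrt{33}\right) \left(\left(-1\right)^{2} - -10\right) = - 60 \sqrt{33} \left(1 + 10\right) = - 60 \sqrt{33} \cdot 11 = - 660 \sqrt{33}$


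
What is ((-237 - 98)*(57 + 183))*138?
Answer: -11095200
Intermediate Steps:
((-237 - 98)*(57 + 183))*138 = -335*240*138 = -80400*138 = -11095200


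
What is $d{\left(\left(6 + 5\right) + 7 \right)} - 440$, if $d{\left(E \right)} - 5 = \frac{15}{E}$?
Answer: $- \frac{2605}{6} \approx -434.17$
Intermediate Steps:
$d{\left(E \right)} = 5 + \frac{15}{E}$
$d{\left(\left(6 + 5\right) + 7 \right)} - 440 = \left(5 + \frac{15}{\left(6 + 5\right) + 7}\right) - 440 = \left(5 + \frac{15}{11 + 7}\right) - 440 = \left(5 + \frac{15}{18}\right) - 440 = \left(5 + 15 \cdot \frac{1}{18}\right) - 440 = \left(5 + \frac{5}{6}\right) - 440 = \frac{35}{6} - 440 = - \frac{2605}{6}$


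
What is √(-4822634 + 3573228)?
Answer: I*√1249406 ≈ 1117.8*I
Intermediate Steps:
√(-4822634 + 3573228) = √(-1249406) = I*√1249406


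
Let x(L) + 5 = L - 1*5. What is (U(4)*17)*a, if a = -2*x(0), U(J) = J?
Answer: 1360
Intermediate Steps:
x(L) = -10 + L (x(L) = -5 + (L - 1*5) = -5 + (L - 5) = -5 + (-5 + L) = -10 + L)
a = 20 (a = -2*(-10 + 0) = -2*(-10) = 20)
(U(4)*17)*a = (4*17)*20 = 68*20 = 1360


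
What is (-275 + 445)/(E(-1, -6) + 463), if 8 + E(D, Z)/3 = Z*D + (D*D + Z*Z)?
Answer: 85/284 ≈ 0.29930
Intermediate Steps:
E(D, Z) = -24 + 3*D**2 + 3*Z**2 + 3*D*Z (E(D, Z) = -24 + 3*(Z*D + (D*D + Z*Z)) = -24 + 3*(D*Z + (D**2 + Z**2)) = -24 + 3*(D**2 + Z**2 + D*Z) = -24 + (3*D**2 + 3*Z**2 + 3*D*Z) = -24 + 3*D**2 + 3*Z**2 + 3*D*Z)
(-275 + 445)/(E(-1, -6) + 463) = (-275 + 445)/((-24 + 3*(-1)**2 + 3*(-6)**2 + 3*(-1)*(-6)) + 463) = 170/((-24 + 3*1 + 3*36 + 18) + 463) = 170/((-24 + 3 + 108 + 18) + 463) = 170/(105 + 463) = 170/568 = 170*(1/568) = 85/284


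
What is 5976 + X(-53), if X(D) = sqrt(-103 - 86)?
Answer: 5976 + 3*I*sqrt(21) ≈ 5976.0 + 13.748*I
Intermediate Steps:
X(D) = 3*I*sqrt(21) (X(D) = sqrt(-189) = 3*I*sqrt(21))
5976 + X(-53) = 5976 + 3*I*sqrt(21)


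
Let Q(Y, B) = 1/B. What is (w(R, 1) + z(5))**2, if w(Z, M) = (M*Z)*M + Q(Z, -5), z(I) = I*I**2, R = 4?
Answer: 414736/25 ≈ 16589.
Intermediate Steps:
z(I) = I**3
w(Z, M) = -1/5 + Z*M**2 (w(Z, M) = (M*Z)*M + 1/(-5) = Z*M**2 - 1/5 = -1/5 + Z*M**2)
(w(R, 1) + z(5))**2 = ((-1/5 + 4*1**2) + 5**3)**2 = ((-1/5 + 4*1) + 125)**2 = ((-1/5 + 4) + 125)**2 = (19/5 + 125)**2 = (644/5)**2 = 414736/25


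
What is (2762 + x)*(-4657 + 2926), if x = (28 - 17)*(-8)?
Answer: -4628694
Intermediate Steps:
x = -88 (x = 11*(-8) = -88)
(2762 + x)*(-4657 + 2926) = (2762 - 88)*(-4657 + 2926) = 2674*(-1731) = -4628694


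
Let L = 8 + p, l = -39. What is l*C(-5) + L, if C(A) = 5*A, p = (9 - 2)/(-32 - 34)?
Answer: 64871/66 ≈ 982.89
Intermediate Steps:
p = -7/66 (p = 7/(-66) = 7*(-1/66) = -7/66 ≈ -0.10606)
L = 521/66 (L = 8 - 7/66 = 521/66 ≈ 7.8939)
l*C(-5) + L = -195*(-5) + 521/66 = -39*(-25) + 521/66 = 975 + 521/66 = 64871/66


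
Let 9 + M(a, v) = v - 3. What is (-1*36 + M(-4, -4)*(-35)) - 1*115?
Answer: 409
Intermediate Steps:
M(a, v) = -12 + v (M(a, v) = -9 + (v - 3) = -9 + (-3 + v) = -12 + v)
(-1*36 + M(-4, -4)*(-35)) - 1*115 = (-1*36 + (-12 - 4)*(-35)) - 1*115 = (-36 - 16*(-35)) - 115 = (-36 + 560) - 115 = 524 - 115 = 409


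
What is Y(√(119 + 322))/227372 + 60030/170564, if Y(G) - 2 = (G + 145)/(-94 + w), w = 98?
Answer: 6828280347/19390738904 ≈ 0.35214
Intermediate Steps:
Y(G) = 153/4 + G/4 (Y(G) = 2 + (G + 145)/(-94 + 98) = 2 + (145 + G)/4 = 2 + (145 + G)*(¼) = 2 + (145/4 + G/4) = 153/4 + G/4)
Y(√(119 + 322))/227372 + 60030/170564 = (153/4 + √(119 + 322)/4)/227372 + 60030/170564 = (153/4 + √441/4)*(1/227372) + 60030*(1/170564) = (153/4 + (¼)*21)*(1/227372) + 30015/85282 = (153/4 + 21/4)*(1/227372) + 30015/85282 = (87/2)*(1/227372) + 30015/85282 = 87/454744 + 30015/85282 = 6828280347/19390738904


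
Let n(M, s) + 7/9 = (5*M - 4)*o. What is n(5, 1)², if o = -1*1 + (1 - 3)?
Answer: 329476/81 ≈ 4067.6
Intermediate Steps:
o = -3 (o = -1 - 2 = -3)
n(M, s) = 101/9 - 15*M (n(M, s) = -7/9 + (5*M - 4)*(-3) = -7/9 + (-4 + 5*M)*(-3) = -7/9 + (12 - 15*M) = 101/9 - 15*M)
n(5, 1)² = (101/9 - 15*5)² = (101/9 - 75)² = (-574/9)² = 329476/81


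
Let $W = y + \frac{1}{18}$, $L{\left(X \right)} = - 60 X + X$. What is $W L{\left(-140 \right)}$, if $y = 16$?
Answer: $\frac{1193570}{9} \approx 1.3262 \cdot 10^{5}$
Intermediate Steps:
$L{\left(X \right)} = - 59 X$
$W = \frac{289}{18}$ ($W = 16 + \frac{1}{18} = \frac{289}{18} \approx 16.056$)
$W L{\left(-140 \right)} = \frac{289 \left(\left(-59\right) \left(-140\right)\right)}{18} = \frac{289}{18} \cdot 8260 = \frac{1193570}{9}$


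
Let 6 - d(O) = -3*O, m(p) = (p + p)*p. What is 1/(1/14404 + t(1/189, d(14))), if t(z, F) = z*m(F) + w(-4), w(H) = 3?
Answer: 302484/8282321 ≈ 0.036522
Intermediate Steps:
m(p) = 2*p² (m(p) = (2*p)*p = 2*p²)
d(O) = 6 + 3*O (d(O) = 6 - (-3)*O = 6 + 3*O)
t(z, F) = 3 + 2*z*F² (t(z, F) = z*(2*F²) + 3 = 2*z*F² + 3 = 3 + 2*z*F²)
1/(1/14404 + t(1/189, d(14))) = 1/(1/14404 + (3 + 2*(6 + 3*14)²/189)) = 1/(1/14404 + (3 + 2*(1/189)*(6 + 42)²)) = 1/(1/14404 + (3 + 2*(1/189)*48²)) = 1/(1/14404 + (3 + 2*(1/189)*2304)) = 1/(1/14404 + (3 + 512/21)) = 1/(1/14404 + 575/21) = 1/(8282321/302484) = 302484/8282321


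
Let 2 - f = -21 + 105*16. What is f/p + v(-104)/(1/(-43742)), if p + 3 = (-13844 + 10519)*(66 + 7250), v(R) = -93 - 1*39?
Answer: 140455246884289/24325703 ≈ 5.7739e+6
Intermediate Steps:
f = -1657 (f = 2 - (-21 + 105*16) = 2 - (-21 + 1680) = 2 - 1*1659 = 2 - 1659 = -1657)
v(R) = -132 (v(R) = -93 - 39 = -132)
p = -24325703 (p = -3 + (-13844 + 10519)*(66 + 7250) = -3 - 3325*7316 = -3 - 24325700 = -24325703)
f/p + v(-104)/(1/(-43742)) = -1657/(-24325703) - 132/(1/(-43742)) = -1657*(-1/24325703) - 132/(-1/43742) = 1657/24325703 - 132*(-43742) = 1657/24325703 + 5773944 = 140455246884289/24325703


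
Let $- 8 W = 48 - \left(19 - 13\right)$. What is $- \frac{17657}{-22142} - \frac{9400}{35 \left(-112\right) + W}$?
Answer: $\frac{1109771757}{347651542} \approx 3.1922$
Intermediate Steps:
$W = - \frac{21}{4}$ ($W = - \frac{48 - \left(19 - 13\right)}{8} = - \frac{48 - 6}{8} = \left(- \frac{1}{8}\right) 42 = - \frac{21}{4} \approx -5.25$)
$- \frac{17657}{-22142} - \frac{9400}{35 \left(-112\right) + W} = - \frac{17657}{-22142} - \frac{9400}{35 \left(-112\right) - \frac{21}{4}} = \left(-17657\right) \left(- \frac{1}{22142}\right) - \frac{9400}{-3920 - \frac{21}{4}} = \frac{17657}{22142} - \frac{9400}{- \frac{15701}{4}} = \frac{17657}{22142} - - \frac{37600}{15701} = \frac{17657}{22142} + \frac{37600}{15701} = \frac{1109771757}{347651542}$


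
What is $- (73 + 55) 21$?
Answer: $-2688$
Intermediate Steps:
$- (73 + 55) 21 = \left(-1\right) 128 \cdot 21 = \left(-128\right) 21 = -2688$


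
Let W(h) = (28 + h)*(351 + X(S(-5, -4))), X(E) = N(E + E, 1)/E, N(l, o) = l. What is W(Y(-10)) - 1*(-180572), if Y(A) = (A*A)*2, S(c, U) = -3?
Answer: 261056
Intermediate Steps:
Y(A) = 2*A**2 (Y(A) = A**2*2 = 2*A**2)
X(E) = 2 (X(E) = (E + E)/E = (2*E)/E = 2)
W(h) = 9884 + 353*h (W(h) = (28 + h)*(351 + 2) = (28 + h)*353 = 9884 + 353*h)
W(Y(-10)) - 1*(-180572) = (9884 + 353*(2*(-10)**2)) - 1*(-180572) = (9884 + 353*(2*100)) + 180572 = (9884 + 353*200) + 180572 = (9884 + 70600) + 180572 = 80484 + 180572 = 261056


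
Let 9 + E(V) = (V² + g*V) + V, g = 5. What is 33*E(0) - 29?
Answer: -326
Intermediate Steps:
E(V) = -9 + V² + 6*V (E(V) = -9 + ((V² + 5*V) + V) = -9 + (V² + 6*V) = -9 + V² + 6*V)
33*E(0) - 29 = 33*(-9 + 0² + 6*0) - 29 = 33*(-9 + 0 + 0) - 29 = 33*(-9) - 29 = -297 - 29 = -326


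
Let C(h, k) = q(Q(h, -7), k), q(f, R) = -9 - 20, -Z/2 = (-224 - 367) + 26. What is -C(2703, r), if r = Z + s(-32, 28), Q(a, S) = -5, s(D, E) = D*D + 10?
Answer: 29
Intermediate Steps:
s(D, E) = 10 + D**2 (s(D, E) = D**2 + 10 = 10 + D**2)
Z = 1130 (Z = -2*((-224 - 367) + 26) = -2*(-591 + 26) = -2*(-565) = 1130)
q(f, R) = -29
r = 2164 (r = 1130 + (10 + (-32)**2) = 1130 + (10 + 1024) = 1130 + 1034 = 2164)
C(h, k) = -29
-C(2703, r) = -1*(-29) = 29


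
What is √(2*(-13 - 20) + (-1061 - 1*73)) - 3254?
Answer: -3254 + 20*I*√3 ≈ -3254.0 + 34.641*I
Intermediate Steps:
√(2*(-13 - 20) + (-1061 - 1*73)) - 3254 = √(2*(-33) + (-1061 - 73)) - 3254 = √(-66 - 1134) - 3254 = √(-1200) - 3254 = 20*I*√3 - 3254 = -3254 + 20*I*√3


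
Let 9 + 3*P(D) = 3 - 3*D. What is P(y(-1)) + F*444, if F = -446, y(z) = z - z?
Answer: -198026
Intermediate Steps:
y(z) = 0
P(D) = -2 - D (P(D) = -3 + (3 - 3*D)/3 = -3 + (1 - D) = -2 - D)
P(y(-1)) + F*444 = (-2 - 1*0) - 446*444 = (-2 + 0) - 198024 = -2 - 198024 = -198026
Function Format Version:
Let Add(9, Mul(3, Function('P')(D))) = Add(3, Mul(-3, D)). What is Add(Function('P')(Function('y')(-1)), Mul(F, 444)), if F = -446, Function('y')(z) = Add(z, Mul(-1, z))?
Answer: -198026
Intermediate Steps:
Function('y')(z) = 0
Function('P')(D) = Add(-2, Mul(-1, D)) (Function('P')(D) = Add(-3, Mul(Rational(1, 3), Add(3, Mul(-3, D)))) = Add(-3, Add(1, Mul(-1, D))) = Add(-2, Mul(-1, D)))
Add(Function('P')(Function('y')(-1)), Mul(F, 444)) = Add(Add(-2, Mul(-1, 0)), Mul(-446, 444)) = Add(Add(-2, 0), -198024) = Add(-2, -198024) = -198026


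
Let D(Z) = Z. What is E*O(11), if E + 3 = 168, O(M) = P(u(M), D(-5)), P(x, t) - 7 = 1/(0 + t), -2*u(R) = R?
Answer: 1122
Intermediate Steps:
u(R) = -R/2
P(x, t) = 7 + 1/t (P(x, t) = 7 + 1/(0 + t) = 7 + 1/t)
O(M) = 34/5 (O(M) = 7 + 1/(-5) = 7 - ⅕ = 34/5)
E = 165 (E = -3 + 168 = 165)
E*O(11) = 165*(34/5) = 1122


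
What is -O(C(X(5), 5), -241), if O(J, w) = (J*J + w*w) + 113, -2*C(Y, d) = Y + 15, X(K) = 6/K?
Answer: -5825961/100 ≈ -58260.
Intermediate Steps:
C(Y, d) = -15/2 - Y/2 (C(Y, d) = -(Y + 15)/2 = -(15 + Y)/2 = -15/2 - Y/2)
O(J, w) = 113 + J² + w² (O(J, w) = (J² + w²) + 113 = 113 + J² + w²)
-O(C(X(5), 5), -241) = -(113 + (-15/2 - 3/5)² + (-241)²) = -(113 + (-15/2 - 3/5)² + 58081) = -(113 + (-15/2 - ½*6/5)² + 58081) = -(113 + (-15/2 - ⅗)² + 58081) = -(113 + (-81/10)² + 58081) = -(113 + 6561/100 + 58081) = -1*5825961/100 = -5825961/100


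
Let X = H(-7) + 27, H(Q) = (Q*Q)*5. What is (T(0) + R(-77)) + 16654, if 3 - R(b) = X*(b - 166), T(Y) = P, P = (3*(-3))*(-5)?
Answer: 82798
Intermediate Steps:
H(Q) = 5*Q² (H(Q) = Q²*5 = 5*Q²)
P = 45 (P = -9*(-5) = 45)
T(Y) = 45
X = 272 (X = 5*(-7)² + 27 = 5*49 + 27 = 245 + 27 = 272)
R(b) = 45155 - 272*b (R(b) = 3 - 272*(b - 166) = 3 - 272*(-166 + b) = 3 - (-45152 + 272*b) = 3 + (45152 - 272*b) = 45155 - 272*b)
(T(0) + R(-77)) + 16654 = (45 + (45155 - 272*(-77))) + 16654 = (45 + (45155 + 20944)) + 16654 = (45 + 66099) + 16654 = 66144 + 16654 = 82798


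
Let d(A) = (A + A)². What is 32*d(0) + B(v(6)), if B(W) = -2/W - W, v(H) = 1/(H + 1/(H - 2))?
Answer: -633/50 ≈ -12.660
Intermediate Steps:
v(H) = 1/(H + 1/(-2 + H))
B(W) = -W - 2/W
d(A) = 4*A² (d(A) = (2*A)² = 4*A²)
32*d(0) + B(v(6)) = 32*(4*0²) + (-(-2 + 6)/(1 + 6² - 2*6) - 2*(1 + 6² - 2*6)/(-2 + 6)) = 32*(4*0) + (-4/(1 + 36 - 12) - 2/(4/(1 + 36 - 12))) = 32*0 + (-4/25 - 2/(4/25)) = 0 + (-4/25 - 2/((1/25)*4)) = 0 + (-1*4/25 - 2/4/25) = 0 + (-4/25 - 2*25/4) = 0 + (-4/25 - 25/2) = 0 - 633/50 = -633/50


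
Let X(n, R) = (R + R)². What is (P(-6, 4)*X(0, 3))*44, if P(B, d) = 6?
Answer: 9504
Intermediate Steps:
X(n, R) = 4*R² (X(n, R) = (2*R)² = 4*R²)
(P(-6, 4)*X(0, 3))*44 = (6*(4*3²))*44 = (6*(4*9))*44 = (6*36)*44 = 216*44 = 9504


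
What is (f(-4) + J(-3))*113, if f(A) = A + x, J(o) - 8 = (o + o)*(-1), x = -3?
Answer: 791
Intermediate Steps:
J(o) = 8 - 2*o (J(o) = 8 + (o + o)*(-1) = 8 + (2*o)*(-1) = 8 - 2*o)
f(A) = -3 + A (f(A) = A - 3 = -3 + A)
(f(-4) + J(-3))*113 = ((-3 - 4) + (8 - 2*(-3)))*113 = (-7 + (8 + 6))*113 = (-7 + 14)*113 = 7*113 = 791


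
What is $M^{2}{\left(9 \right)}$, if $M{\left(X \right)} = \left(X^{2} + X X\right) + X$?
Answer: $29241$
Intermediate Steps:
$M{\left(X \right)} = X + 2 X^{2}$ ($M{\left(X \right)} = \left(X^{2} + X^{2}\right) + X = 2 X^{2} + X = X + 2 X^{2}$)
$M^{2}{\left(9 \right)} = \left(9 \left(1 + 2 \cdot 9\right)\right)^{2} = \left(9 \left(1 + 18\right)\right)^{2} = \left(9 \cdot 19\right)^{2} = 171^{2} = 29241$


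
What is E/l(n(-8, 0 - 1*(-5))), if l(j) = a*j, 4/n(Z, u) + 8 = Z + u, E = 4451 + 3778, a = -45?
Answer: 30173/60 ≈ 502.88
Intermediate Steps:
E = 8229
n(Z, u) = 4/(-8 + Z + u) (n(Z, u) = 4/(-8 + (Z + u)) = 4/(-8 + Z + u))
l(j) = -45*j
E/l(n(-8, 0 - 1*(-5))) = 8229/((-180/(-8 - 8 + (0 - 1*(-5))))) = 8229/((-180/(-8 - 8 + (0 + 5)))) = 8229/((-180/(-8 - 8 + 5))) = 8229/((-180/(-11))) = 8229/((-180*(-1)/11)) = 8229/((-45*(-4/11))) = 8229/(180/11) = 8229*(11/180) = 30173/60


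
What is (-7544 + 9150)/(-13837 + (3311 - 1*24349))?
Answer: -1606/34875 ≈ -0.046050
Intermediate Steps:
(-7544 + 9150)/(-13837 + (3311 - 1*24349)) = 1606/(-13837 + (3311 - 24349)) = 1606/(-13837 - 21038) = 1606/(-34875) = 1606*(-1/34875) = -1606/34875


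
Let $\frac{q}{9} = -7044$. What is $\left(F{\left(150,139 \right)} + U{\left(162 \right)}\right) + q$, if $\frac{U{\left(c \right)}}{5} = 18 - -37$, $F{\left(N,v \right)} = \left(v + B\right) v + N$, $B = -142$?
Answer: $-63388$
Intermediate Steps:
$q = -63396$ ($q = 9 \left(-7044\right) = -63396$)
$F{\left(N,v \right)} = N + v \left(-142 + v\right)$ ($F{\left(N,v \right)} = \left(v - 142\right) v + N = \left(-142 + v\right) v + N = v \left(-142 + v\right) + N = N + v \left(-142 + v\right)$)
$U{\left(c \right)} = 275$ ($U{\left(c \right)} = 5 \left(18 - -37\right) = 5 \left(18 + 37\right) = 5 \cdot 55 = 275$)
$\left(F{\left(150,139 \right)} + U{\left(162 \right)}\right) + q = \left(\left(150 + 139^{2} - 19738\right) + 275\right) - 63396 = \left(\left(150 + 19321 - 19738\right) + 275\right) - 63396 = \left(-267 + 275\right) - 63396 = 8 - 63396 = -63388$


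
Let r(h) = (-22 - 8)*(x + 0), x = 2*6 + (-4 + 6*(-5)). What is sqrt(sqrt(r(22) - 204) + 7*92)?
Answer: sqrt(644 + 2*sqrt(114)) ≈ 25.794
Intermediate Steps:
x = -22 (x = 12 + (-4 - 30) = 12 - 34 = -22)
r(h) = 660 (r(h) = (-22 - 8)*(-22 + 0) = -30*(-22) = 660)
sqrt(sqrt(r(22) - 204) + 7*92) = sqrt(sqrt(660 - 204) + 7*92) = sqrt(sqrt(456) + 644) = sqrt(2*sqrt(114) + 644) = sqrt(644 + 2*sqrt(114))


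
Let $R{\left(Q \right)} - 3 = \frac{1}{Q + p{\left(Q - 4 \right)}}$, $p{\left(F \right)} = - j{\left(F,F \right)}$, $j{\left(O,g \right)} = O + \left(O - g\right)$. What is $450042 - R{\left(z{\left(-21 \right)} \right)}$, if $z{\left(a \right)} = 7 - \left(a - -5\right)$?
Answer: $\frac{1800155}{4} \approx 4.5004 \cdot 10^{5}$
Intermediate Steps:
$j{\left(O,g \right)} = - g + 2 O$
$p{\left(F \right)} = - F$ ($p{\left(F \right)} = - (- F + 2 F) = - F$)
$z{\left(a \right)} = 2 - a$ ($z{\left(a \right)} = 7 - \left(a + 5\right) = 7 - \left(5 + a\right) = 2 - a$)
$R{\left(Q \right)} = \frac{13}{4}$ ($R{\left(Q \right)} = 3 + \frac{1}{Q - \left(Q - 4\right)} = 3 + \frac{1}{Q - \left(-4 + Q\right)} = 3 + \frac{1}{4} = \frac{13}{4}$)
$450042 - R{\left(z{\left(-21 \right)} \right)} = 450042 - \frac{13}{4} = \frac{1800155}{4}$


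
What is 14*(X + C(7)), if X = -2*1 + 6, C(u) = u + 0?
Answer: 154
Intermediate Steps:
C(u) = u
X = 4 (X = -2 + 6 = 4)
14*(X + C(7)) = 14*(4 + 7) = 14*11 = 154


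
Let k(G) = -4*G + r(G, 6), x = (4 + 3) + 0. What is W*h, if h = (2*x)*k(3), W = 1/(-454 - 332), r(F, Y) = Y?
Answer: 14/131 ≈ 0.10687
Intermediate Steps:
x = 7 (x = 7 + 0 = 7)
k(G) = 6 - 4*G (k(G) = -4*G + 6 = 6 - 4*G)
W = -1/786 (W = 1/(-786) = -1/786 ≈ -0.0012723)
h = -84 (h = (2*7)*(6 - 4*3) = 14*(6 - 12) = 14*(-6) = -84)
W*h = -1/786*(-84) = 14/131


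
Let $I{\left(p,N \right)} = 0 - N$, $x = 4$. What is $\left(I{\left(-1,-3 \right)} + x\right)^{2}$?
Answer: $49$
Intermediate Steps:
$I{\left(p,N \right)} = - N$
$\left(I{\left(-1,-3 \right)} + x\right)^{2} = \left(\left(-1\right) \left(-3\right) + 4\right)^{2} = \left(3 + 4\right)^{2} = 7^{2} = 49$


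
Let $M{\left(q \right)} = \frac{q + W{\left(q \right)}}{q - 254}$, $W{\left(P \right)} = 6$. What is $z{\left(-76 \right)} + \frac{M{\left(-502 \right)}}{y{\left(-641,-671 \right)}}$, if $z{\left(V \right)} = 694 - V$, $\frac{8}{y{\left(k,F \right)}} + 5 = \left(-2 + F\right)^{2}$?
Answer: $\frac{7165852}{189} \approx 37915.0$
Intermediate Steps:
$y{\left(k,F \right)} = \frac{8}{-5 + \left(-2 + F\right)^{2}}$
$M{\left(q \right)} = \frac{6 + q}{-254 + q}$ ($M{\left(q \right)} = \frac{q + 6}{q - 254} = \frac{6 + q}{-254 + q}$)
$z{\left(-76 \right)} + \frac{M{\left(-502 \right)}}{y{\left(-641,-671 \right)}} = \left(694 - -76\right) + \frac{\frac{1}{-254 - 502} \left(6 - 502\right)}{8 \frac{1}{-5 + \left(-2 - 671\right)^{2}}} = \left(694 + 76\right) + \frac{\frac{1}{-756} \left(-496\right)}{8 \frac{1}{-5 + \left(-673\right)^{2}}} = 770 + \frac{\left(- \frac{1}{756}\right) \left(-496\right)}{8 \frac{1}{-5 + 452929}} = 770 + \frac{124}{189 \cdot \frac{8}{452924}} = 770 + \frac{124}{189 \cdot 8 \cdot \frac{1}{452924}} = 770 + \frac{124}{189 \cdot \frac{2}{113231}} = 770 + \frac{124}{189} \cdot \frac{113231}{2} = 770 + \frac{7020322}{189} = \frac{7165852}{189}$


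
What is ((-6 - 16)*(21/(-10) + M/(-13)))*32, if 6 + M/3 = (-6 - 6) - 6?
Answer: -157344/65 ≈ -2420.7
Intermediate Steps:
M = -72 (M = -18 + 3*((-6 - 6) - 6) = -18 + 3*(-12 - 6) = -18 + 3*(-18) = -18 - 54 = -72)
((-6 - 16)*(21/(-10) + M/(-13)))*32 = ((-6 - 16)*(21/(-10) - 72/(-13)))*32 = -22*(21*(-1/10) - 72*(-1/13))*32 = -22*(-21/10 + 72/13)*32 = -22*447/130*32 = -4917/65*32 = -157344/65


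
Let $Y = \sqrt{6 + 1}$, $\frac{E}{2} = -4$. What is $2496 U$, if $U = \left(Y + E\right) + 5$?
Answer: $-7488 + 2496 \sqrt{7} \approx -884.21$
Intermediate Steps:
$E = -8$ ($E = 2 \left(-4\right) = -8$)
$Y = \sqrt{7} \approx 2.6458$
$U = -3 + \sqrt{7}$ ($U = \left(\sqrt{7} - 8\right) + 5 = \left(-8 + \sqrt{7}\right) + 5 = -3 + \sqrt{7} \approx -0.35425$)
$2496 U = 2496 \left(-3 + \sqrt{7}\right) = -7488 + 2496 \sqrt{7}$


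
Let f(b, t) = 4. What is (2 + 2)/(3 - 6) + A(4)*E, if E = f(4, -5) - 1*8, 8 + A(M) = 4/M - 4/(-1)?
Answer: 32/3 ≈ 10.667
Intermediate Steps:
A(M) = -4 + 4/M (A(M) = -8 + (4/M - 4/(-1)) = -8 + (4/M - 4*(-1)) = -8 + (4/M + 4) = -8 + (4 + 4/M) = -4 + 4/M)
E = -4 (E = 4 - 1*8 = 4 - 8 = -4)
(2 + 2)/(3 - 6) + A(4)*E = (2 + 2)/(3 - 6) + (-4 + 4/4)*(-4) = 4/(-3) + (-4 + 4*(1/4))*(-4) = 4*(-1/3) + (-4 + 1)*(-4) = -4/3 - 3*(-4) = -4/3 + 12 = 32/3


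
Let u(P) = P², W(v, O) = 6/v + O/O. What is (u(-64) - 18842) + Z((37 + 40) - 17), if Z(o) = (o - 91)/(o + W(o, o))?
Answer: -9010116/611 ≈ -14747.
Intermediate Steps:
W(v, O) = 1 + 6/v (W(v, O) = 6/v + 1 = 1 + 6/v)
Z(o) = (-91 + o)/(o + (6 + o)/o) (Z(o) = (o - 91)/(o + (6 + o)/o) = (-91 + o)/(o + (6 + o)/o))
(u(-64) - 18842) + Z((37 + 40) - 17) = ((-64)² - 18842) + ((37 + 40) - 17)*(-91 + ((37 + 40) - 17))/(6 + ((37 + 40) - 17) + ((37 + 40) - 17)²) = (4096 - 18842) + (77 - 17)*(-91 + (77 - 17))/(6 + (77 - 17) + (77 - 17)²) = -14746 + 60*(-91 + 60)/(6 + 60 + 60²) = -14746 + 60*(-31)/(6 + 60 + 3600) = -14746 + 60*(-31)/3666 = -14746 + 60*(1/3666)*(-31) = -14746 - 310/611 = -9010116/611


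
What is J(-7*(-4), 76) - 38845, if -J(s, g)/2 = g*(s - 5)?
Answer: -42341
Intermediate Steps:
J(s, g) = -2*g*(-5 + s) (J(s, g) = -2*g*(s - 5) = -2*g*(-5 + s))
J(-7*(-4), 76) - 38845 = 2*76*(5 - (-7)*(-4)) - 38845 = 2*76*(5 - 1*28) - 38845 = 2*76*(5 - 28) - 38845 = 2*76*(-23) - 38845 = -3496 - 38845 = -42341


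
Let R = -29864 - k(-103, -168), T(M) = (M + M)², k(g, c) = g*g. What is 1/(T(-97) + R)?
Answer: -1/2837 ≈ -0.00035249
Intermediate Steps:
k(g, c) = g²
T(M) = 4*M² (T(M) = (2*M)² = 4*M²)
R = -40473 (R = -29864 - 1*(-103)² = -29864 - 1*10609 = -29864 - 10609 = -40473)
1/(T(-97) + R) = 1/(4*(-97)² - 40473) = 1/(4*9409 - 40473) = 1/(37636 - 40473) = 1/(-2837) = -1/2837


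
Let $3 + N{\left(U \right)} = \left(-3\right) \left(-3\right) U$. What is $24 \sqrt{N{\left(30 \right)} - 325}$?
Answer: $24 i \sqrt{58} \approx 182.78 i$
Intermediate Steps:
$N{\left(U \right)} = -3 + 9 U$ ($N{\left(U \right)} = -3 + \left(-3\right) \left(-3\right) U = -3 + 9 U$)
$24 \sqrt{N{\left(30 \right)} - 325} = 24 \sqrt{\left(-3 + 9 \cdot 30\right) - 325} = 24 \sqrt{\left(-3 + 270\right) - 325} = 24 \sqrt{267 - 325} = 24 \sqrt{-58} = 24 i \sqrt{58}$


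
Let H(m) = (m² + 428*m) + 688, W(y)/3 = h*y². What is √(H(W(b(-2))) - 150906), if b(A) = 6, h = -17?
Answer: √2434870 ≈ 1560.4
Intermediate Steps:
W(y) = -51*y² (W(y) = 3*(-17*y²) = -51*y²)
H(m) = 688 + m² + 428*m
√(H(W(b(-2))) - 150906) = √((688 + (-51*6²)² + 428*(-51*6²)) - 150906) = √((688 + (-51*36)² + 428*(-51*36)) - 150906) = √((688 + (-1836)² + 428*(-1836)) - 150906) = √((688 + 3370896 - 785808) - 150906) = √(2585776 - 150906) = √2434870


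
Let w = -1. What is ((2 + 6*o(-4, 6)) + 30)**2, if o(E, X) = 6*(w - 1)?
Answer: 1600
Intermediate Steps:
o(E, X) = -12 (o(E, X) = 6*(-1 - 1) = 6*(-2) = -12)
((2 + 6*o(-4, 6)) + 30)**2 = ((2 + 6*(-12)) + 30)**2 = ((2 - 72) + 30)**2 = (-70 + 30)**2 = (-40)**2 = 1600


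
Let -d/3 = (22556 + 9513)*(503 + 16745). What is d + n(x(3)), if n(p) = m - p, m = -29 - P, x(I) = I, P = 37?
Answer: -1659378405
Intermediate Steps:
d = -1659378336 (d = -3*(22556 + 9513)*(503 + 16745) = -96207*17248 = -3*553126112 = -1659378336)
m = -66 (m = -29 - 1*37 = -29 - 37 = -66)
n(p) = -66 - p
d + n(x(3)) = -1659378336 + (-66 - 1*3) = -1659378336 + (-66 - 3) = -1659378336 - 69 = -1659378405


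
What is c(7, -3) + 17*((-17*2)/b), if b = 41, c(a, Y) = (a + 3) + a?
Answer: 119/41 ≈ 2.9024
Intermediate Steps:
c(a, Y) = 3 + 2*a (c(a, Y) = (3 + a) + a = 3 + 2*a)
c(7, -3) + 17*((-17*2)/b) = (3 + 2*7) + 17*(-17*2/41) = (3 + 14) + 17*(-34*1/41) = 17 + 17*(-34/41) = 17 - 578/41 = 119/41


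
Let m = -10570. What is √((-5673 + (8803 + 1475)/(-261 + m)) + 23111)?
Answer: 70*√417459233/10831 ≈ 132.05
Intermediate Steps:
√((-5673 + (8803 + 1475)/(-261 + m)) + 23111) = √((-5673 + (8803 + 1475)/(-261 - 10570)) + 23111) = √((-5673 + 10278/(-10831)) + 23111) = √((-5673 + 10278*(-1/10831)) + 23111) = √((-5673 - 10278/10831) + 23111) = √(-61454541/10831 + 23111) = √(188860700/10831) = 70*√417459233/10831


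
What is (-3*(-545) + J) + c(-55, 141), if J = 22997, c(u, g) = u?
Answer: 24577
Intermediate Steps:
(-3*(-545) + J) + c(-55, 141) = (-3*(-545) + 22997) - 55 = (1635 + 22997) - 55 = 24632 - 55 = 24577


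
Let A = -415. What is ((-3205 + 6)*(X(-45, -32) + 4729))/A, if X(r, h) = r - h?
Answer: 15086484/415 ≈ 36353.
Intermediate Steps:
((-3205 + 6)*(X(-45, -32) + 4729))/A = ((-3205 + 6)*((-45 - 1*(-32)) + 4729))/(-415) = -3199*((-45 + 32) + 4729)*(-1/415) = -3199*(-13 + 4729)*(-1/415) = -3199*4716*(-1/415) = -15086484*(-1/415) = 15086484/415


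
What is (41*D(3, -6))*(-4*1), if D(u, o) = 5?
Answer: -820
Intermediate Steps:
(41*D(3, -6))*(-4*1) = (41*5)*(-4*1) = 205*(-4) = -820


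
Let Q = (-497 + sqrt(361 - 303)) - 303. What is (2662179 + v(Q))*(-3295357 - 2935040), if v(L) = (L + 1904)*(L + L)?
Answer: -5581781520315 - 3788081376*sqrt(58) ≈ -5.6106e+12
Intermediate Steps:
Q = -800 + sqrt(58) (Q = (-497 + sqrt(58)) - 303 = -800 + sqrt(58) ≈ -792.38)
v(L) = 2*L*(1904 + L) (v(L) = (1904 + L)*(2*L) = 2*L*(1904 + L))
(2662179 + v(Q))*(-3295357 - 2935040) = (2662179 + 2*(-800 + sqrt(58))*(1904 + (-800 + sqrt(58))))*(-3295357 - 2935040) = (2662179 + 2*(-800 + sqrt(58))*(1104 + sqrt(58)))*(-6230397) = -16586432055063 - 12460794*(-800 + sqrt(58))*(1104 + sqrt(58))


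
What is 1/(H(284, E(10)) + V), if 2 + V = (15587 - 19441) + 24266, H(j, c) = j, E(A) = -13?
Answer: 1/20694 ≈ 4.8323e-5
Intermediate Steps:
V = 20410 (V = -2 + ((15587 - 19441) + 24266) = -2 + (-3854 + 24266) = -2 + 20412 = 20410)
1/(H(284, E(10)) + V) = 1/(284 + 20410) = 1/20694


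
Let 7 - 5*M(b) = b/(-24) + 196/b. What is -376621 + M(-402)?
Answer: -1514023867/4020 ≈ -3.7662e+5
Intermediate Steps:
M(b) = 7/5 - 196/(5*b) + b/120 (M(b) = 7/5 - (b/(-24) + 196/b)/5 = 7/5 - (b*(-1/24) + 196/b)/5 = 7/5 - (-b/24 + 196/b)/5 = 7/5 - (196/b - b/24)/5 = 7/5 + (-196/(5*b) + b/120) = 7/5 - 196/(5*b) + b/120)
-376621 + M(-402) = -376621 + (1/120)*(-4704 - 402*(168 - 402))/(-402) = -376621 + (1/120)*(-1/402)*(-4704 - 402*(-234)) = -376621 + (1/120)*(-1/402)*(-4704 + 94068) = -376621 + (1/120)*(-1/402)*89364 = -376621 - 7447/4020 = -1514023867/4020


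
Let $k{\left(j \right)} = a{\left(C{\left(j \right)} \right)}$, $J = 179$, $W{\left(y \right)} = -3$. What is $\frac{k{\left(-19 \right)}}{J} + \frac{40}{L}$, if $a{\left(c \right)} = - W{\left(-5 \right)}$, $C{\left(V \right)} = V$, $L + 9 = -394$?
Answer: $- \frac{5951}{72137} \approx -0.082496$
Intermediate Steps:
$L = -403$ ($L = -9 - 394 = -403$)
$a{\left(c \right)} = 3$ ($a{\left(c \right)} = \left(-1\right) \left(-3\right) = 3$)
$k{\left(j \right)} = 3$
$\frac{k{\left(-19 \right)}}{J} + \frac{40}{L} = \frac{3}{179} + \frac{40}{-403} = 3 \cdot \frac{1}{179} + 40 \left(- \frac{1}{403}\right) = \frac{3}{179} - \frac{40}{403} = - \frac{5951}{72137}$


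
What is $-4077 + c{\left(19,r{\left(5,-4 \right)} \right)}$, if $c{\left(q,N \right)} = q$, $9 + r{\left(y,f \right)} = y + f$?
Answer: $-4058$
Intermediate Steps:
$r{\left(y,f \right)} = -9 + f + y$ ($r{\left(y,f \right)} = -9 + \left(y + f\right) = -9 + \left(f + y\right) = -9 + f + y$)
$-4077 + c{\left(19,r{\left(5,-4 \right)} \right)} = -4077 + 19 = -4058$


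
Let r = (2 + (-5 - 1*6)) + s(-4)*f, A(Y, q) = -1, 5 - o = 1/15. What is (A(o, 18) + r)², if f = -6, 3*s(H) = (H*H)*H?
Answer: 13924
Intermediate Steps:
o = 74/15 (o = 5 - 1/15 = 74/15 ≈ 4.9333)
s(H) = H³/3 (s(H) = ((H*H)*H)/3 = (H²*H)/3 = H³/3)
r = 119 (r = (2 + (-5 - 1*6)) + ((⅓)*(-4)³)*(-6) = (2 + (-5 - 6)) + ((⅓)*(-64))*(-6) = (2 - 11) - 64/3*(-6) = -9 + 128 = 119)
(A(o, 18) + r)² = (-1 + 119)² = 118² = 13924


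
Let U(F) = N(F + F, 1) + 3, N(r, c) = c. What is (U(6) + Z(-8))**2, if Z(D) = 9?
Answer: 169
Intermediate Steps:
U(F) = 4 (U(F) = 1 + 3 = 4)
(U(6) + Z(-8))**2 = (4 + 9)**2 = 13**2 = 169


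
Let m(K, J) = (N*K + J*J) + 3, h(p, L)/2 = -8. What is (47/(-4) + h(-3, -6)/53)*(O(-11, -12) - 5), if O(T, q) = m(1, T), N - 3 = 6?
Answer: -81760/53 ≈ -1542.6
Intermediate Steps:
N = 9 (N = 3 + 6 = 9)
h(p, L) = -16 (h(p, L) = 2*(-8) = -16)
m(K, J) = 3 + J² + 9*K (m(K, J) = (9*K + J*J) + 3 = (9*K + J²) + 3 = (J² + 9*K) + 3 = 3 + J² + 9*K)
O(T, q) = 12 + T² (O(T, q) = 3 + T² + 9*1 = 3 + T² + 9 = 12 + T²)
(47/(-4) + h(-3, -6)/53)*(O(-11, -12) - 5) = (47/(-4) - 16/53)*((12 + (-11)²) - 5) = (47*(-¼) - 16*1/53)*((12 + 121) - 5) = (-47/4 - 16/53)*(133 - 5) = -2555/212*128 = -81760/53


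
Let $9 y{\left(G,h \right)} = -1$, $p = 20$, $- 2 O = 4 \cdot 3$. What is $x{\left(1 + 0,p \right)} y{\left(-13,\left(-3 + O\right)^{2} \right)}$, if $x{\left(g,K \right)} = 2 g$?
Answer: $- \frac{2}{9} \approx -0.22222$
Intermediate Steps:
$O = -6$ ($O = - \frac{4 \cdot 3}{2} = \left(- \frac{1}{2}\right) 12 = -6$)
$y{\left(G,h \right)} = - \frac{1}{9}$ ($y{\left(G,h \right)} = \frac{1}{9} \left(-1\right) = - \frac{1}{9}$)
$x{\left(1 + 0,p \right)} y{\left(-13,\left(-3 + O\right)^{2} \right)} = 2 \left(1 + 0\right) \left(- \frac{1}{9}\right) = 2 \cdot 1 \left(- \frac{1}{9}\right) = 2 \left(- \frac{1}{9}\right) = - \frac{2}{9}$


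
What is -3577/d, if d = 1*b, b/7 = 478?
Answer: -511/478 ≈ -1.0690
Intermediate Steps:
b = 3346 (b = 7*478 = 3346)
d = 3346 (d = 1*3346 = 3346)
-3577/d = -3577/3346 = -3577*1/3346 = -511/478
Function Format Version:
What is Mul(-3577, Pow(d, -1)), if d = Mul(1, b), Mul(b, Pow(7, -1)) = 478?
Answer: Rational(-511, 478) ≈ -1.0690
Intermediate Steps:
b = 3346 (b = Mul(7, 478) = 3346)
d = 3346 (d = Mul(1, 3346) = 3346)
Mul(-3577, Pow(d, -1)) = Mul(-3577, Pow(3346, -1)) = Mul(-3577, Rational(1, 3346)) = Rational(-511, 478)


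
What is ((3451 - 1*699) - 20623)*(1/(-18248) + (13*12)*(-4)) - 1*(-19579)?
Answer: 203849940455/18248 ≈ 1.1171e+7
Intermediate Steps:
((3451 - 1*699) - 20623)*(1/(-18248) + (13*12)*(-4)) - 1*(-19579) = ((3451 - 699) - 20623)*(-1/18248 + 156*(-4)) + 19579 = (2752 - 20623)*(-1/18248 - 624) + 19579 = -17871*(-11386753/18248) + 19579 = 203492662863/18248 + 19579 = 203849940455/18248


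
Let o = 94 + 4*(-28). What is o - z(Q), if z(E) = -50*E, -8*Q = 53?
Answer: -1397/4 ≈ -349.25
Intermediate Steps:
Q = -53/8 (Q = -1/8*53 = -53/8 ≈ -6.6250)
o = -18 (o = 94 - 112 = -18)
o - z(Q) = -18 - (-50)*(-53)/8 = -18 - 1*1325/4 = -18 - 1325/4 = -1397/4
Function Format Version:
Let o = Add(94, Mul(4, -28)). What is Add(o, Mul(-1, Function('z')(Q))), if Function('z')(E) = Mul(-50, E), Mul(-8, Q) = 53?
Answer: Rational(-1397, 4) ≈ -349.25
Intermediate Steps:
Q = Rational(-53, 8) (Q = Mul(Rational(-1, 8), 53) = Rational(-53, 8) ≈ -6.6250)
o = -18 (o = Add(94, -112) = -18)
Add(o, Mul(-1, Function('z')(Q))) = Add(-18, Mul(-1, Mul(-50, Rational(-53, 8)))) = Add(-18, Mul(-1, Rational(1325, 4))) = Add(-18, Rational(-1325, 4)) = Rational(-1397, 4)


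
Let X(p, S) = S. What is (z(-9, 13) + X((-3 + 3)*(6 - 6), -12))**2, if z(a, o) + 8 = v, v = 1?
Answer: 361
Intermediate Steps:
z(a, o) = -7 (z(a, o) = -8 + 1 = -7)
(z(-9, 13) + X((-3 + 3)*(6 - 6), -12))**2 = (-7 - 12)**2 = (-19)**2 = 361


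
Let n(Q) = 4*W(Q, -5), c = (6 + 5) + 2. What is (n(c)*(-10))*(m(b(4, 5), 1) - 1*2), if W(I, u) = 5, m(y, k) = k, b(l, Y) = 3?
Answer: 200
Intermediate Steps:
c = 13 (c = 11 + 2 = 13)
n(Q) = 20 (n(Q) = 4*5 = 20)
(n(c)*(-10))*(m(b(4, 5), 1) - 1*2) = (20*(-10))*(1 - 1*2) = -200*(1 - 2) = -200*(-1) = 200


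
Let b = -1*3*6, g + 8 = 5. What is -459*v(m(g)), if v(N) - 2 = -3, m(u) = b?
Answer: 459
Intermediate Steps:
g = -3 (g = -8 + 5 = -3)
b = -18 (b = -3*6 = -18)
m(u) = -18
v(N) = -1 (v(N) = 2 - 3 = -1)
-459*v(m(g)) = -459*(-1) = 459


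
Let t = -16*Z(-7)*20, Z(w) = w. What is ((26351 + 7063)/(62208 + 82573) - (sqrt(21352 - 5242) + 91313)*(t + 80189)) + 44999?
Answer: -1089736802329704/144781 - 247287*sqrt(1790) ≈ -7.5373e+9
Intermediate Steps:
t = 2240 (t = -16*(-7)*20 = 112*20 = 2240)
((26351 + 7063)/(62208 + 82573) - (sqrt(21352 - 5242) + 91313)*(t + 80189)) + 44999 = ((26351 + 7063)/(62208 + 82573) - (sqrt(21352 - 5242) + 91313)*(2240 + 80189)) + 44999 = (33414/144781 - (sqrt(16110) + 91313)*82429) + 44999 = (33414*(1/144781) - (3*sqrt(1790) + 91313)*82429) + 44999 = (33414/144781 - (91313 + 3*sqrt(1790))*82429) + 44999 = (33414/144781 - (7526839277 + 247287*sqrt(1790))) + 44999 = (33414/144781 + (-7526839277 - 247287*sqrt(1790))) + 44999 = (-1089743317329923/144781 - 247287*sqrt(1790)) + 44999 = -1089736802329704/144781 - 247287*sqrt(1790)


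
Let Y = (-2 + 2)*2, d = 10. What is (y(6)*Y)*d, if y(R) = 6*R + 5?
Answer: 0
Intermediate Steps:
y(R) = 5 + 6*R
Y = 0 (Y = 0*2 = 0)
(y(6)*Y)*d = ((5 + 6*6)*0)*10 = ((5 + 36)*0)*10 = (41*0)*10 = 0*10 = 0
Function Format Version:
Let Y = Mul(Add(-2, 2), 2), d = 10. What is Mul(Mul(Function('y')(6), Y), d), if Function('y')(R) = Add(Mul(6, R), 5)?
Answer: 0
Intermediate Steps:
Function('y')(R) = Add(5, Mul(6, R))
Y = 0 (Y = Mul(0, 2) = 0)
Mul(Mul(Function('y')(6), Y), d) = Mul(Mul(Add(5, Mul(6, 6)), 0), 10) = Mul(Mul(Add(5, 36), 0), 10) = Mul(Mul(41, 0), 10) = Mul(0, 10) = 0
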